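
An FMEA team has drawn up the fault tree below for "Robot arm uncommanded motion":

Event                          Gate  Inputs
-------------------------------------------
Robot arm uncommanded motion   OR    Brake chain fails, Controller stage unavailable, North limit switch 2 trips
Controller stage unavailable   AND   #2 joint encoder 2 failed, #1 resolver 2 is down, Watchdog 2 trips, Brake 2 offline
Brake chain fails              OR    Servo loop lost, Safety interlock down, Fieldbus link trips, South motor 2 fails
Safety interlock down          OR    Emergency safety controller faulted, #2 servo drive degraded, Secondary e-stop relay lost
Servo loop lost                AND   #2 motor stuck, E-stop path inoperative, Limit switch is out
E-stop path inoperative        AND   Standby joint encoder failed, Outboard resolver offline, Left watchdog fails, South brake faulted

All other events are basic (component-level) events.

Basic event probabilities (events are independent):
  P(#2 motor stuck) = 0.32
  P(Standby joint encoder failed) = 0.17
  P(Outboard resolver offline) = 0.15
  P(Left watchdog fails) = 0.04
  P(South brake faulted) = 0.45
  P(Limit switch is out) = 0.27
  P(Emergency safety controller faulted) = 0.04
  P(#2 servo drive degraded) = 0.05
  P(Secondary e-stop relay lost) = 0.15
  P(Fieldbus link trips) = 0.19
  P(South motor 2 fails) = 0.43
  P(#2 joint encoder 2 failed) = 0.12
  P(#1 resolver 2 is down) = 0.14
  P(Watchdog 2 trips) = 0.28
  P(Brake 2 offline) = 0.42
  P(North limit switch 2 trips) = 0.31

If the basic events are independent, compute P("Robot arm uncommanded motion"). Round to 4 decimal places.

0.7535

P(E-stop path inoperative) [AND] = 0.17 × 0.15 × 0.04 × 0.45 = 0.000459
P(Servo loop lost) [AND] = 0.32 × 0.000459 × 0.27 = 0.000040
P(Safety interlock down) [OR] = 1 − (1−0.04) × (1−0.05) × (1−0.15) = 0.224800
P(Brake chain fails) [OR] = 1 − (1−0.000040) × (1−0.224800) × (1−0.19) × (1−0.43) = 0.642104
P(Controller stage unavailable) [AND] = 0.12 × 0.14 × 0.28 × 0.42 = 0.001976
P(Robot arm uncommanded motion) [OR] = 1 − (1−0.642104) × (1−0.001976) × (1−0.31) = 0.753540
Rounded to 4 decimal places: P(Robot arm uncommanded motion) ≈ 0.7535.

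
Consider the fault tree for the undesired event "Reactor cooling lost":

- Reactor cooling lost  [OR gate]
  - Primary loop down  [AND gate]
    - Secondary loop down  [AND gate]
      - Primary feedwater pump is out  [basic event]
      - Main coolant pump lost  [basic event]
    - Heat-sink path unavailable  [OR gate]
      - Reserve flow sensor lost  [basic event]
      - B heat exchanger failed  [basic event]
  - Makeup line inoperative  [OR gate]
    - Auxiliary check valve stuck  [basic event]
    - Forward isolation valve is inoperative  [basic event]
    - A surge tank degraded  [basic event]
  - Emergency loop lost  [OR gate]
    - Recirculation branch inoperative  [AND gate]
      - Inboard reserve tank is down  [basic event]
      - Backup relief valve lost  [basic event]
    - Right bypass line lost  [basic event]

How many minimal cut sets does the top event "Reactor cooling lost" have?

7

Secondary loop down [AND]: one cut set from each child combined → 1 × 1 = 1 cut set(s).
Heat-sink path unavailable [OR]: union of children's cut sets → 2 cut set(s).
Primary loop down [AND]: one cut set from each child combined → 1 × 2 = 2 cut set(s).
Makeup line inoperative [OR]: union of children's cut sets → 3 cut set(s).
Recirculation branch inoperative [AND]: one cut set from each child combined → 1 × 1 = 1 cut set(s).
Emergency loop lost [OR]: union of children's cut sets → 2 cut set(s).
Reactor cooling lost [OR]: union of children's cut sets → 7 cut set(s).
Minimal cut sets: {Main coolant pump lost, Primary feedwater pump is out, Reserve flow sensor lost}; {B heat exchanger failed, Main coolant pump lost, Primary feedwater pump is out}; {Auxiliary check valve stuck}; {Forward isolation valve is inoperative}; {A surge tank degraded}; {Backup relief valve lost, Inboard reserve tank is down}; {Right bypass line lost}.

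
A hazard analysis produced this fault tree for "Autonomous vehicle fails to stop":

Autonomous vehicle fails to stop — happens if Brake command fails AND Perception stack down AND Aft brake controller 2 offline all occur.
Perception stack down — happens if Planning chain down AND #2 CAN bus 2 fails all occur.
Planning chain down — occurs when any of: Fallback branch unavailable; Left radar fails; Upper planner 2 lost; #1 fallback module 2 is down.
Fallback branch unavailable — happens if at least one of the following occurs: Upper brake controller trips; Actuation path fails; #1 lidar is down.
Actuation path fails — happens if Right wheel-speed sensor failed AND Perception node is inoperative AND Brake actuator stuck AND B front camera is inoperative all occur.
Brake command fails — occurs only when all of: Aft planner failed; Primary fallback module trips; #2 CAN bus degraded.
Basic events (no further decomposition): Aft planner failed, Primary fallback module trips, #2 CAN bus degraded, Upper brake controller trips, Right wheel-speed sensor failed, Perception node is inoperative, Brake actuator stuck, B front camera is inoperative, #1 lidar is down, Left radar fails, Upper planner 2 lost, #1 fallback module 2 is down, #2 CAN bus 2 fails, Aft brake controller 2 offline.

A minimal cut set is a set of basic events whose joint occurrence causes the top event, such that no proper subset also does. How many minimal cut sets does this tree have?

Brake command fails [AND]: one cut set from each child combined → 1 × 1 × 1 = 1 cut set(s).
Actuation path fails [AND]: one cut set from each child combined → 1 × 1 × 1 × 1 = 1 cut set(s).
Fallback branch unavailable [OR]: union of children's cut sets → 3 cut set(s).
Planning chain down [OR]: union of children's cut sets → 6 cut set(s).
Perception stack down [AND]: one cut set from each child combined → 6 × 1 = 6 cut set(s).
Autonomous vehicle fails to stop [AND]: one cut set from each child combined → 1 × 6 × 1 = 6 cut set(s).
Minimal cut sets: {#2 CAN bus 2 fails, #2 CAN bus degraded, Aft brake controller 2 offline, Aft planner failed, Primary fallback module trips, Upper brake controller trips}; {#2 CAN bus 2 fails, #2 CAN bus degraded, Aft brake controller 2 offline, Aft planner failed, B front camera is inoperative, Brake actuator stuck, Perception node is inoperative, Primary fallback module trips, Right wheel-speed sensor failed}; {#1 lidar is down, #2 CAN bus 2 fails, #2 CAN bus degraded, Aft brake controller 2 offline, Aft planner failed, Primary fallback module trips}; {#2 CAN bus 2 fails, #2 CAN bus degraded, Aft brake controller 2 offline, Aft planner failed, Left radar fails, Primary fallback module trips}; {#2 CAN bus 2 fails, #2 CAN bus degraded, Aft brake controller 2 offline, Aft planner failed, Primary fallback module trips, Upper planner 2 lost}; {#1 fallback module 2 is down, #2 CAN bus 2 fails, #2 CAN bus degraded, Aft brake controller 2 offline, Aft planner failed, Primary fallback module trips}.

6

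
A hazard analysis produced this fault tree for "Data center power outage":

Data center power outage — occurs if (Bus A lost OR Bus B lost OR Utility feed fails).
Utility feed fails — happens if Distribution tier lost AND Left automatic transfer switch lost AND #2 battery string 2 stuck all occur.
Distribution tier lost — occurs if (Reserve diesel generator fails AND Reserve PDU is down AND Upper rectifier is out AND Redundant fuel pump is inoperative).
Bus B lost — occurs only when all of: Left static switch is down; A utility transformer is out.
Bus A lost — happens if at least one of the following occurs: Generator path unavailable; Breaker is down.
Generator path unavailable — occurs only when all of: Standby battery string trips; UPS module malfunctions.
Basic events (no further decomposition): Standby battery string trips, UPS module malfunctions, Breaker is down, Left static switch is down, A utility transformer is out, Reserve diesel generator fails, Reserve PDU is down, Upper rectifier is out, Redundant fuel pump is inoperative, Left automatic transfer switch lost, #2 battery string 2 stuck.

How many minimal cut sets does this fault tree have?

4

Generator path unavailable [AND]: one cut set from each child combined → 1 × 1 = 1 cut set(s).
Bus A lost [OR]: union of children's cut sets → 2 cut set(s).
Bus B lost [AND]: one cut set from each child combined → 1 × 1 = 1 cut set(s).
Distribution tier lost [AND]: one cut set from each child combined → 1 × 1 × 1 × 1 = 1 cut set(s).
Utility feed fails [AND]: one cut set from each child combined → 1 × 1 × 1 = 1 cut set(s).
Data center power outage [OR]: union of children's cut sets → 4 cut set(s).
Minimal cut sets: {Standby battery string trips, UPS module malfunctions}; {Breaker is down}; {A utility transformer is out, Left static switch is down}; {#2 battery string 2 stuck, Left automatic transfer switch lost, Redundant fuel pump is inoperative, Reserve PDU is down, Reserve diesel generator fails, Upper rectifier is out}.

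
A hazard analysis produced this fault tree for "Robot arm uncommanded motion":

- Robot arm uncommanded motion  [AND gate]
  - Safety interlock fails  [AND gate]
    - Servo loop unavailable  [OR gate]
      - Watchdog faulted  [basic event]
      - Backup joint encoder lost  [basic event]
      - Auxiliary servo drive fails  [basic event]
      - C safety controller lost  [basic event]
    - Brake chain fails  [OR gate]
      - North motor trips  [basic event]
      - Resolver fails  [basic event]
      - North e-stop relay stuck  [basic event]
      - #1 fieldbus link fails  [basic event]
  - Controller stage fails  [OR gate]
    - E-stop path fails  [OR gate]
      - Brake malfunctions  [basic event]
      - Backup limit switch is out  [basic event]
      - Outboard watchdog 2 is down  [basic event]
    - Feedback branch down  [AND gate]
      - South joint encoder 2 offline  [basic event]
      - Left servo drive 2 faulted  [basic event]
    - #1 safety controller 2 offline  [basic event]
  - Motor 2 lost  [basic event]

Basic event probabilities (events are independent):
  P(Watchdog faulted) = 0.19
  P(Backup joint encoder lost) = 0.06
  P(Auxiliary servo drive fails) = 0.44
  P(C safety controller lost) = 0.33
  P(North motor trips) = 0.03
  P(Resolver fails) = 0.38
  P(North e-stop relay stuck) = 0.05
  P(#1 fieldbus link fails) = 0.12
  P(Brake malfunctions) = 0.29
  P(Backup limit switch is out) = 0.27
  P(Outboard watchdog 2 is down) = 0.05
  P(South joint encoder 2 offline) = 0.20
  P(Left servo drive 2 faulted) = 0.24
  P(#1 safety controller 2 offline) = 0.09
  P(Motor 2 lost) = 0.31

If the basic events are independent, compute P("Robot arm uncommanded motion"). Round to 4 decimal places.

0.0631

P(Servo loop unavailable) [OR] = 1 − (1−0.19) × (1−0.06) × (1−0.44) × (1−0.33) = 0.714323
P(Brake chain fails) [OR] = 1 − (1−0.03) × (1−0.38) × (1−0.05) × (1−0.12) = 0.497230
P(Safety interlock fails) [AND] = 0.714323 × 0.497230 = 0.355183
P(E-stop path fails) [OR] = 1 − (1−0.29) × (1−0.27) × (1−0.05) = 0.507615
P(Feedback branch down) [AND] = 0.20 × 0.24 = 0.048000
P(Controller stage fails) [OR] = 1 − (1−0.507615) × (1−0.048000) × (1−0.09) = 0.573437
P(Robot arm uncommanded motion) [AND] = 0.355183 × 0.573437 × 0.31 = 0.063139
Rounded to 4 decimal places: P(Robot arm uncommanded motion) ≈ 0.0631.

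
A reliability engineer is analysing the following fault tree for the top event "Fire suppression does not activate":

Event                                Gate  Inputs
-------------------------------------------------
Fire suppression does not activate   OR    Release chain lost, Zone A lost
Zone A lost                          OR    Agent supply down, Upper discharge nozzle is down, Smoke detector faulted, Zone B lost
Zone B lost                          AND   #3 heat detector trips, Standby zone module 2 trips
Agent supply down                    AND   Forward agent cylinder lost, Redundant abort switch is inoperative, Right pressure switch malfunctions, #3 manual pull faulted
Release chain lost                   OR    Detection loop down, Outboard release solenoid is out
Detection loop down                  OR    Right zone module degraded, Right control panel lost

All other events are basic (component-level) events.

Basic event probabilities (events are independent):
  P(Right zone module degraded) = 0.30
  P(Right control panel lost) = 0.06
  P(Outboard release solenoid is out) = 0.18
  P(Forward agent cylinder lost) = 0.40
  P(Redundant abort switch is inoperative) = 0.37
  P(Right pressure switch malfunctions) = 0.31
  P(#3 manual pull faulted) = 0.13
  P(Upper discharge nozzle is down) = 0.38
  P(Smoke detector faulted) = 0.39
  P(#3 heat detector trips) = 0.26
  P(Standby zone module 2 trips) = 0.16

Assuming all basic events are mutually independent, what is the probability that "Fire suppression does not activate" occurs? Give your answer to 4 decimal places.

P(Detection loop down) [OR] = 1 − (1−0.30) × (1−0.06) = 0.342000
P(Release chain lost) [OR] = 1 − (1−0.342000) × (1−0.18) = 0.460440
P(Agent supply down) [AND] = 0.40 × 0.37 × 0.31 × 0.13 = 0.005964
P(Zone B lost) [AND] = 0.26 × 0.16 = 0.041600
P(Zone A lost) [OR] = 1 − (1−0.005964) × (1−0.38) × (1−0.39) × (1−0.041600) = 0.639695
P(Fire suppression does not activate) [OR] = 1 − (1−0.460440) × (1−0.639695) = 0.805594
Rounded to 4 decimal places: P(Fire suppression does not activate) ≈ 0.8056.

0.8056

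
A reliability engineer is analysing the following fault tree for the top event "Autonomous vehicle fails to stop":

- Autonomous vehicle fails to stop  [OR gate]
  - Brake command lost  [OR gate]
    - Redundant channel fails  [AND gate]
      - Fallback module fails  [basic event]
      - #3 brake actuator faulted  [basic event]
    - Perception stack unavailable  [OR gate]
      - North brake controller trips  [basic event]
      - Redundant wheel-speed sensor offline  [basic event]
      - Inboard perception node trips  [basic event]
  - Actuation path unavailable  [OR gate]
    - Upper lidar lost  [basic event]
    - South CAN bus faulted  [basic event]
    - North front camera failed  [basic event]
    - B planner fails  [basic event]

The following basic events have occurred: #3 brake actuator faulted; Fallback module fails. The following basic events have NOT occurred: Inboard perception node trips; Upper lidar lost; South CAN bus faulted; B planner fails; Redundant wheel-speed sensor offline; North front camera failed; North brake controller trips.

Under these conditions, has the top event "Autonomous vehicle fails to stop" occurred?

Redundant channel fails [AND]: Fallback module fails=occurs, #3 brake actuator faulted=occurs → all inputs occur → occurs.
Perception stack unavailable [OR]: North brake controller trips=not, Redundant wheel-speed sensor offline=not, Inboard perception node trips=not → no input occurs → does not occur.
Brake command lost [OR]: Redundant channel fails=occurs, Perception stack unavailable=not → at least one input occurs → occurs.
Actuation path unavailable [OR]: Upper lidar lost=not, South CAN bus faulted=not, North front camera failed=not, B planner fails=not → no input occurs → does not occur.
Autonomous vehicle fails to stop [OR]: Brake command lost=occurs, Actuation path unavailable=not → at least one input occurs → occurs.

Yes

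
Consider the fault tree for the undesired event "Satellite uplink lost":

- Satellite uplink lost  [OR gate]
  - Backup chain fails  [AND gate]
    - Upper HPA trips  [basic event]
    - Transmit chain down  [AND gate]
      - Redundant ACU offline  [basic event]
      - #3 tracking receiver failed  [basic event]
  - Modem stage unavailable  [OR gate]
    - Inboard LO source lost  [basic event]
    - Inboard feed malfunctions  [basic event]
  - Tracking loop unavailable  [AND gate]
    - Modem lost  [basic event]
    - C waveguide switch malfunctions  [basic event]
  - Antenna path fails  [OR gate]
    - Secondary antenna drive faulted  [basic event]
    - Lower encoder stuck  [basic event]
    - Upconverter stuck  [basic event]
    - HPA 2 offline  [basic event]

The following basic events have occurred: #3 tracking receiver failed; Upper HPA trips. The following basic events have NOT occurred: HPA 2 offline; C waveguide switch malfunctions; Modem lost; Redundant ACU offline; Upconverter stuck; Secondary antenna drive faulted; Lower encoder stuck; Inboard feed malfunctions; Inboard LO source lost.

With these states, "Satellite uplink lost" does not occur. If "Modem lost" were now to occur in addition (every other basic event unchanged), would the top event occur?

Counterfactual: set "Modem lost" to occurred.
Transmit chain down [AND]: Redundant ACU offline=not, #3 tracking receiver failed=occurs → not all inputs occur → does not occur.
Backup chain fails [AND]: Upper HPA trips=occurs, Transmit chain down=not → not all inputs occur → does not occur.
Modem stage unavailable [OR]: Inboard LO source lost=not, Inboard feed malfunctions=not → no input occurs → does not occur.
Tracking loop unavailable [AND]: Modem lost=occurs, C waveguide switch malfunctions=not → not all inputs occur → does not occur.
Antenna path fails [OR]: Secondary antenna drive faulted=not, Lower encoder stuck=not, Upconverter stuck=not, HPA 2 offline=not → no input occurs → does not occur.
Satellite uplink lost [OR]: Backup chain fails=not, Modem stage unavailable=not, Tracking loop unavailable=not, Antenna path fails=not → no input occurs → does not occur.

No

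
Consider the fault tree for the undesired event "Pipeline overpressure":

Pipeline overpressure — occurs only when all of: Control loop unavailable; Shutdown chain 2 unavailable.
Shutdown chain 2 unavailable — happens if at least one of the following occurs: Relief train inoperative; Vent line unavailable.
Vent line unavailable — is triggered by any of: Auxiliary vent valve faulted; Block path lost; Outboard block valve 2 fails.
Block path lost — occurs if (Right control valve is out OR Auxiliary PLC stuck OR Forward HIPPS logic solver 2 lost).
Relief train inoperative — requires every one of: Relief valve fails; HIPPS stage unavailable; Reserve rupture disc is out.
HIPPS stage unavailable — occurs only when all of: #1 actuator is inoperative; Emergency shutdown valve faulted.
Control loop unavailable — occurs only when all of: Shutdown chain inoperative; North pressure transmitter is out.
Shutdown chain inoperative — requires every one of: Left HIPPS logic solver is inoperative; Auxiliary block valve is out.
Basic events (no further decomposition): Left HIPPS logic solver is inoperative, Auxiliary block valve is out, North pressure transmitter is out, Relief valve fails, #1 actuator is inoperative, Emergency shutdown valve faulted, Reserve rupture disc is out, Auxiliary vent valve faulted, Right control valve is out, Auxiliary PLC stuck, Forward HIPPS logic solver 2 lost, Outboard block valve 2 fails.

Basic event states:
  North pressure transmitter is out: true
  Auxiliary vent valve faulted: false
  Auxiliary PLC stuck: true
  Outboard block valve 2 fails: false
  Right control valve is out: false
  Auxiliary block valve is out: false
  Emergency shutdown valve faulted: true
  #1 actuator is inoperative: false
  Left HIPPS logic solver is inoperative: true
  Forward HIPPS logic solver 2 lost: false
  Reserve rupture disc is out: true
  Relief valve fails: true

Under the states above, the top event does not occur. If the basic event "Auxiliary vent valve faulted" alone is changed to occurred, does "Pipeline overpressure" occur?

Counterfactual: set "Auxiliary vent valve faulted" to occurred.
Shutdown chain inoperative [AND]: Left HIPPS logic solver is inoperative=occurs, Auxiliary block valve is out=not → not all inputs occur → does not occur.
Control loop unavailable [AND]: Shutdown chain inoperative=not, North pressure transmitter is out=occurs → not all inputs occur → does not occur.
HIPPS stage unavailable [AND]: #1 actuator is inoperative=not, Emergency shutdown valve faulted=occurs → not all inputs occur → does not occur.
Relief train inoperative [AND]: Relief valve fails=occurs, HIPPS stage unavailable=not, Reserve rupture disc is out=occurs → not all inputs occur → does not occur.
Block path lost [OR]: Right control valve is out=not, Auxiliary PLC stuck=occurs, Forward HIPPS logic solver 2 lost=not → at least one input occurs → occurs.
Vent line unavailable [OR]: Auxiliary vent valve faulted=occurs, Block path lost=occurs, Outboard block valve 2 fails=not → at least one input occurs → occurs.
Shutdown chain 2 unavailable [OR]: Relief train inoperative=not, Vent line unavailable=occurs → at least one input occurs → occurs.
Pipeline overpressure [AND]: Control loop unavailable=not, Shutdown chain 2 unavailable=occurs → not all inputs occur → does not occur.

No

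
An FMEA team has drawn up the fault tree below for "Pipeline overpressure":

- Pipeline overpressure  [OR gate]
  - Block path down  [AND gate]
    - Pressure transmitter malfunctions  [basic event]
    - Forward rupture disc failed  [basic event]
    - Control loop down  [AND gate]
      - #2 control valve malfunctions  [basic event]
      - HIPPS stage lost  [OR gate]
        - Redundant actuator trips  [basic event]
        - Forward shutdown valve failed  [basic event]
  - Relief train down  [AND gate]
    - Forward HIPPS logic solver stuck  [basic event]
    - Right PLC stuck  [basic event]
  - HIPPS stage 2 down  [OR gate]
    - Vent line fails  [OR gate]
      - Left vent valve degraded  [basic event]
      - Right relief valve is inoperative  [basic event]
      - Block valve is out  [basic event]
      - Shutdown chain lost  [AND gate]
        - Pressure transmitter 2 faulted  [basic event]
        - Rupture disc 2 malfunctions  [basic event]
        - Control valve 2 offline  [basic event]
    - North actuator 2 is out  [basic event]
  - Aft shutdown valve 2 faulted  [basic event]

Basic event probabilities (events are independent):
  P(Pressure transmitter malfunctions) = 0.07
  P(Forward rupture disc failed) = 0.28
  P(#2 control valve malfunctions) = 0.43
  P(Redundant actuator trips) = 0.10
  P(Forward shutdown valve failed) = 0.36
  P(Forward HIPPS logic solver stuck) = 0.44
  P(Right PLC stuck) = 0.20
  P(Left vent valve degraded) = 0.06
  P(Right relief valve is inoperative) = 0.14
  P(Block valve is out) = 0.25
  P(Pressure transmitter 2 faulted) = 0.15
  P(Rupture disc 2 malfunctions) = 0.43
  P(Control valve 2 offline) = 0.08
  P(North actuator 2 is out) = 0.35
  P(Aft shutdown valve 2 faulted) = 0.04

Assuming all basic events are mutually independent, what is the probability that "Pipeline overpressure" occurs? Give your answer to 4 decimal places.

P(HIPPS stage lost) [OR] = 1 − (1−0.10) × (1−0.36) = 0.424000
P(Control loop down) [AND] = 0.43 × 0.424000 = 0.182320
P(Block path down) [AND] = 0.07 × 0.28 × 0.182320 = 0.003573
P(Relief train down) [AND] = 0.44 × 0.20 = 0.088000
P(Shutdown chain lost) [AND] = 0.15 × 0.43 × 0.08 = 0.005160
P(Vent line fails) [OR] = 1 − (1−0.06) × (1−0.14) × (1−0.25) × (1−0.005160) = 0.396829
P(HIPPS stage 2 down) [OR] = 1 − (1−0.396829) × (1−0.35) = 0.607939
P(Pipeline overpressure) [OR] = 1 − (1−0.003573) × (1−0.088000) × (1−0.607939) × (1−0.04) = 0.657969
Rounded to 4 decimal places: P(Pipeline overpressure) ≈ 0.6580.

0.6580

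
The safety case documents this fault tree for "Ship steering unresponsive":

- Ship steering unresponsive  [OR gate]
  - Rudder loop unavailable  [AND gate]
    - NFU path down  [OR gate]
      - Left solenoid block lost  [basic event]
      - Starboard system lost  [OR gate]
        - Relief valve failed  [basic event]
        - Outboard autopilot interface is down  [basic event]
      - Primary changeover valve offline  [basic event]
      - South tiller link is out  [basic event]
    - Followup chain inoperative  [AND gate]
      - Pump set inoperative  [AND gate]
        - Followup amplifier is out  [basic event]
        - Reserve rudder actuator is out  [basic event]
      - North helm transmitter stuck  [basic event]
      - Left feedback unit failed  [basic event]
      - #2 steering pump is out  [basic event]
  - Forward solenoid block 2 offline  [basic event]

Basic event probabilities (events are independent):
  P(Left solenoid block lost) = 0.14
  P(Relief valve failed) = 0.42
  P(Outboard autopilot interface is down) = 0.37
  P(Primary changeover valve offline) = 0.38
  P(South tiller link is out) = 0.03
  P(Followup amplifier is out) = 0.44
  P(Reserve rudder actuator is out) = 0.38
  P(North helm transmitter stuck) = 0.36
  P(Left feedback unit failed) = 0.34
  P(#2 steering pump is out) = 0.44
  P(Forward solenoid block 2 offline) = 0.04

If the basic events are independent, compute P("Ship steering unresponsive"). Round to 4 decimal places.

0.0470

P(Starboard system lost) [OR] = 1 − (1−0.42) × (1−0.37) = 0.634600
P(NFU path down) [OR] = 1 − (1−0.14) × (1−0.634600) × (1−0.38) × (1−0.03) = 0.811014
P(Pump set inoperative) [AND] = 0.44 × 0.38 = 0.167200
P(Followup chain inoperative) [AND] = 0.167200 × 0.36 × 0.34 × 0.44 = 0.009005
P(Rudder loop unavailable) [AND] = 0.811014 × 0.009005 = 0.007303
P(Ship steering unresponsive) [OR] = 1 − (1−0.007303) × (1−0.04) = 0.047011
Rounded to 4 decimal places: P(Ship steering unresponsive) ≈ 0.0470.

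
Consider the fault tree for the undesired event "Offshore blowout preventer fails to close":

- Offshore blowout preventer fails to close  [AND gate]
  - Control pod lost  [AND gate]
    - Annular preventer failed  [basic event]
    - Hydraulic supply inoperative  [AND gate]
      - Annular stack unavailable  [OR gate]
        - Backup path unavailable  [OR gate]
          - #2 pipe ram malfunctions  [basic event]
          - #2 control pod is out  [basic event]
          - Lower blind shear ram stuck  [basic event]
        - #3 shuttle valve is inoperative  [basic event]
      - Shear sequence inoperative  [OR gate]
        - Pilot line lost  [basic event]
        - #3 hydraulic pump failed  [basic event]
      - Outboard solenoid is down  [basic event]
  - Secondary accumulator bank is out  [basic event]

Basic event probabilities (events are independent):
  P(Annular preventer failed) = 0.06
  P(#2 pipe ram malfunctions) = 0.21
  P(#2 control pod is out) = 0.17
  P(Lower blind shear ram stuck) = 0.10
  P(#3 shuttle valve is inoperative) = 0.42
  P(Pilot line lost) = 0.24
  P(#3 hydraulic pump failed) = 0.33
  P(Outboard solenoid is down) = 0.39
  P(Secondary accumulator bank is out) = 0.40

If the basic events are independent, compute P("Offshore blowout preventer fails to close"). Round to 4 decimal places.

P(Backup path unavailable) [OR] = 1 − (1−0.21) × (1−0.17) × (1−0.10) = 0.409870
P(Annular stack unavailable) [OR] = 1 − (1−0.409870) × (1−0.42) = 0.657725
P(Shear sequence inoperative) [OR] = 1 − (1−0.24) × (1−0.33) = 0.490800
P(Hydraulic supply inoperative) [AND] = 0.657725 × 0.490800 × 0.39 = 0.125896
P(Control pod lost) [AND] = 0.06 × 0.125896 = 0.007554
P(Offshore blowout preventer fails to close) [AND] = 0.007554 × 0.40 = 0.003022
Rounded to 4 decimal places: P(Offshore blowout preventer fails to close) ≈ 0.0030.

0.0030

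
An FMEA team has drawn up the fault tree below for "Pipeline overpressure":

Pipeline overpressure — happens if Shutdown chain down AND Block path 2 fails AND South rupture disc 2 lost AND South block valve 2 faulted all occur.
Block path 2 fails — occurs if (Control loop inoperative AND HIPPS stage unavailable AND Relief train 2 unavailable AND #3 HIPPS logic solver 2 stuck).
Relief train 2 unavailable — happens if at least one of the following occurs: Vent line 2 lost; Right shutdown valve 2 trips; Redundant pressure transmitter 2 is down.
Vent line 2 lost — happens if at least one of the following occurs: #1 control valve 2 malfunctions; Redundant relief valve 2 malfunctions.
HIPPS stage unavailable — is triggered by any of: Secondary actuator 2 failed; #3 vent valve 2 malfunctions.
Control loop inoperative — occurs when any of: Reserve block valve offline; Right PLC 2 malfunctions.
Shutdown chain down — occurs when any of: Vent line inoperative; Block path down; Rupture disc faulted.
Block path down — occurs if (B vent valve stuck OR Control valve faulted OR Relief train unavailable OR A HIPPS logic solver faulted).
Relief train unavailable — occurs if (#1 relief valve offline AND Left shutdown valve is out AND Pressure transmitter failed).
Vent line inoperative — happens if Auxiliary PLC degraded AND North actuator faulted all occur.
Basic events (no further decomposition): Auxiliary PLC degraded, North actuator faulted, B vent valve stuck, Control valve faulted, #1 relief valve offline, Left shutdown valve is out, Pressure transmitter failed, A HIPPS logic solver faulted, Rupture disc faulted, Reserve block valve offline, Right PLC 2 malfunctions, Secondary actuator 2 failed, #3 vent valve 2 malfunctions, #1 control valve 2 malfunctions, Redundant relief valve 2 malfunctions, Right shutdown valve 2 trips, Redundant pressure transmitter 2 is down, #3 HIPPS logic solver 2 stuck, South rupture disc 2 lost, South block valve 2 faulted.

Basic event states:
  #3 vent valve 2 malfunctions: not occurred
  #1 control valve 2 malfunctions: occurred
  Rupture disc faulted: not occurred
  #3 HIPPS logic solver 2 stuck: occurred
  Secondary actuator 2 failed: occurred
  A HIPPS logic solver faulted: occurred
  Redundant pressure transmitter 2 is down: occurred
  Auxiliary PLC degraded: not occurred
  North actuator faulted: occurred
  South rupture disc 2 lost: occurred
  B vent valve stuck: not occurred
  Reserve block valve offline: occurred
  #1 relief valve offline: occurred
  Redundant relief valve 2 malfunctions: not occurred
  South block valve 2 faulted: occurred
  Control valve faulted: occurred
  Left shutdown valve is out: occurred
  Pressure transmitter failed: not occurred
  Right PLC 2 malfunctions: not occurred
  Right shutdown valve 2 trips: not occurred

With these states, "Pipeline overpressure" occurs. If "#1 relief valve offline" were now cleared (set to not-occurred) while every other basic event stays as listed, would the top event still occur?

Counterfactual: set "#1 relief valve offline" to not occurred.
Vent line inoperative [AND]: Auxiliary PLC degraded=not, North actuator faulted=occurs → not all inputs occur → does not occur.
Relief train unavailable [AND]: #1 relief valve offline=not, Left shutdown valve is out=occurs, Pressure transmitter failed=not → not all inputs occur → does not occur.
Block path down [OR]: B vent valve stuck=not, Control valve faulted=occurs, Relief train unavailable=not, A HIPPS logic solver faulted=occurs → at least one input occurs → occurs.
Shutdown chain down [OR]: Vent line inoperative=not, Block path down=occurs, Rupture disc faulted=not → at least one input occurs → occurs.
Control loop inoperative [OR]: Reserve block valve offline=occurs, Right PLC 2 malfunctions=not → at least one input occurs → occurs.
HIPPS stage unavailable [OR]: Secondary actuator 2 failed=occurs, #3 vent valve 2 malfunctions=not → at least one input occurs → occurs.
Vent line 2 lost [OR]: #1 control valve 2 malfunctions=occurs, Redundant relief valve 2 malfunctions=not → at least one input occurs → occurs.
Relief train 2 unavailable [OR]: Vent line 2 lost=occurs, Right shutdown valve 2 trips=not, Redundant pressure transmitter 2 is down=occurs → at least one input occurs → occurs.
Block path 2 fails [AND]: Control loop inoperative=occurs, HIPPS stage unavailable=occurs, Relief train 2 unavailable=occurs, #3 HIPPS logic solver 2 stuck=occurs → all inputs occur → occurs.
Pipeline overpressure [AND]: Shutdown chain down=occurs, Block path 2 fails=occurs, South rupture disc 2 lost=occurs, South block valve 2 faulted=occurs → all inputs occur → occurs.

Yes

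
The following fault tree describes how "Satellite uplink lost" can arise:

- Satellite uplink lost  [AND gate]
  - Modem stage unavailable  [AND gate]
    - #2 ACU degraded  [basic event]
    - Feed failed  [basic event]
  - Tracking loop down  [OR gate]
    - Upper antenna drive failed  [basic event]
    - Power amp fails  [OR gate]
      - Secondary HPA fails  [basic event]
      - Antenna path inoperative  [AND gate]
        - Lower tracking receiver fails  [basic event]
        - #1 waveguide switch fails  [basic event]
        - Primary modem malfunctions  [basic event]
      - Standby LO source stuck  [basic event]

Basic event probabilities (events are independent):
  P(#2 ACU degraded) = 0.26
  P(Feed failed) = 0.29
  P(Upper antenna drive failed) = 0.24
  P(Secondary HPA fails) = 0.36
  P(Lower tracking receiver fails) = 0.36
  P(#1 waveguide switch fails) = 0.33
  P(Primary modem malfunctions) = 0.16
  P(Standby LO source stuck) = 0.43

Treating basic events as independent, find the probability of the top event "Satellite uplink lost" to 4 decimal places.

0.0549

P(Modem stage unavailable) [AND] = 0.26 × 0.29 = 0.075400
P(Antenna path inoperative) [AND] = 0.36 × 0.33 × 0.16 = 0.019008
P(Power amp fails) [OR] = 1 − (1−0.36) × (1−0.019008) × (1−0.43) = 0.642134
P(Tracking loop down) [OR] = 1 − (1−0.24) × (1−0.642134) = 0.728022
P(Satellite uplink lost) [AND] = 0.075400 × 0.728022 = 0.054893
Rounded to 4 decimal places: P(Satellite uplink lost) ≈ 0.0549.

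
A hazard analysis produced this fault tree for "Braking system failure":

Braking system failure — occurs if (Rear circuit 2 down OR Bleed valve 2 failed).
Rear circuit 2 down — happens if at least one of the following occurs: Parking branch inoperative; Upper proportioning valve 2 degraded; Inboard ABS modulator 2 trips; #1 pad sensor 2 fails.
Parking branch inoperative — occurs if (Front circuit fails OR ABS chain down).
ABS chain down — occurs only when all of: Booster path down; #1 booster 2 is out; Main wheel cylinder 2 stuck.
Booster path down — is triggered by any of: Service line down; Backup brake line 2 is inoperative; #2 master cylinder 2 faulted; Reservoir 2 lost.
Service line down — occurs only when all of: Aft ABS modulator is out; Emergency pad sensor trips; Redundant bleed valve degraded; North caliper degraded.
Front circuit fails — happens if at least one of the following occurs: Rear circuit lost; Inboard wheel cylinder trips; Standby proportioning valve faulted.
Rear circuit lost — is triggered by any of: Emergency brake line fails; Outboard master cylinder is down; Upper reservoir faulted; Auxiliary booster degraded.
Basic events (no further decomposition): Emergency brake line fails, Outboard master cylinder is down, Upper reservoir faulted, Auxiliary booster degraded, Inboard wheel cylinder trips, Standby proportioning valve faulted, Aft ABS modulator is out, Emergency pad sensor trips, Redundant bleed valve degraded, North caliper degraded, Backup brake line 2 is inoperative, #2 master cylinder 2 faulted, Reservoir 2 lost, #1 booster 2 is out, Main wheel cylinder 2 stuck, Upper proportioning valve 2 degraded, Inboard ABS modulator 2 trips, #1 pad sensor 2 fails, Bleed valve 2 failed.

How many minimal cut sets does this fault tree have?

14

Rear circuit lost [OR]: union of children's cut sets → 4 cut set(s).
Front circuit fails [OR]: union of children's cut sets → 6 cut set(s).
Service line down [AND]: one cut set from each child combined → 1 × 1 × 1 × 1 = 1 cut set(s).
Booster path down [OR]: union of children's cut sets → 4 cut set(s).
ABS chain down [AND]: one cut set from each child combined → 4 × 1 × 1 = 4 cut set(s).
Parking branch inoperative [OR]: union of children's cut sets → 10 cut set(s).
Rear circuit 2 down [OR]: union of children's cut sets → 13 cut set(s).
Braking system failure [OR]: union of children's cut sets → 14 cut set(s).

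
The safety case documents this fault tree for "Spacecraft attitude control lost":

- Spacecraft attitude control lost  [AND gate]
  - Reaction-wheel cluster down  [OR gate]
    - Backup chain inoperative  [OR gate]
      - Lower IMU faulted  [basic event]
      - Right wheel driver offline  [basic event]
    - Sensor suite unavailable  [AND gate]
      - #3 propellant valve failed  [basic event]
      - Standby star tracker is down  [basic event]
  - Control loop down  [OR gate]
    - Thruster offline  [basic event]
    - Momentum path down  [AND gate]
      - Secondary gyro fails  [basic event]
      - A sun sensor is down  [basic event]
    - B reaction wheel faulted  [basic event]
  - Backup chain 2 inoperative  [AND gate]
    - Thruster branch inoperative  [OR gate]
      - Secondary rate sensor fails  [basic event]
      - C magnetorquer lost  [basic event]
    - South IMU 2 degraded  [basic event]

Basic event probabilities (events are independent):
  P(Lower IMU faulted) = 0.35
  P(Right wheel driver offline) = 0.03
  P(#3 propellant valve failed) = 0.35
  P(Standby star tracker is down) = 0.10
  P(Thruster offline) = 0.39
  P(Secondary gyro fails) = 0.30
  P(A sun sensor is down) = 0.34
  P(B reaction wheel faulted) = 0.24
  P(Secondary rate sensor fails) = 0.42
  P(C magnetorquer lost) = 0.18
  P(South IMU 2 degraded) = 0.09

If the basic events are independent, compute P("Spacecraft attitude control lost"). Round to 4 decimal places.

P(Backup chain inoperative) [OR] = 1 − (1−0.35) × (1−0.03) = 0.369500
P(Sensor suite unavailable) [AND] = 0.35 × 0.10 = 0.035000
P(Reaction-wheel cluster down) [OR] = 1 − (1−0.369500) × (1−0.035000) = 0.391568
P(Momentum path down) [AND] = 0.30 × 0.34 = 0.102000
P(Control loop down) [OR] = 1 − (1−0.39) × (1−0.102000) × (1−0.24) = 0.583687
P(Thruster branch inoperative) [OR] = 1 − (1−0.42) × (1−0.18) = 0.524400
P(Backup chain 2 inoperative) [AND] = 0.524400 × 0.09 = 0.047196
P(Spacecraft attitude control lost) [AND] = 0.391568 × 0.583687 × 0.047196 = 0.010787
Rounded to 4 decimal places: P(Spacecraft attitude control lost) ≈ 0.0108.

0.0108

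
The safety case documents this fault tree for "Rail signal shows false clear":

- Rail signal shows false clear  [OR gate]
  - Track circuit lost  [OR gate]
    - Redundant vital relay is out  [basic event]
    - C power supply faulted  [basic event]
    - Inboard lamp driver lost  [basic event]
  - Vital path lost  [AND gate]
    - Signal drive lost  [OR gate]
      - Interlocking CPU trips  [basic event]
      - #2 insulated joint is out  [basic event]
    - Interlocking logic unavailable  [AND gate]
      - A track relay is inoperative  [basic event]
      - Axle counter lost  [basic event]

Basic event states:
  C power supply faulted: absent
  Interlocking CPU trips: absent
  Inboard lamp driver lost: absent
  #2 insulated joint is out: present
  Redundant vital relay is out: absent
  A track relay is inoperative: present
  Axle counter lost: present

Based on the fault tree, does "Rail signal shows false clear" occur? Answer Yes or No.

Track circuit lost [OR]: Redundant vital relay is out=not, C power supply faulted=not, Inboard lamp driver lost=not → no input occurs → does not occur.
Signal drive lost [OR]: Interlocking CPU trips=not, #2 insulated joint is out=occurs → at least one input occurs → occurs.
Interlocking logic unavailable [AND]: A track relay is inoperative=occurs, Axle counter lost=occurs → all inputs occur → occurs.
Vital path lost [AND]: Signal drive lost=occurs, Interlocking logic unavailable=occurs → all inputs occur → occurs.
Rail signal shows false clear [OR]: Track circuit lost=not, Vital path lost=occurs → at least one input occurs → occurs.

Yes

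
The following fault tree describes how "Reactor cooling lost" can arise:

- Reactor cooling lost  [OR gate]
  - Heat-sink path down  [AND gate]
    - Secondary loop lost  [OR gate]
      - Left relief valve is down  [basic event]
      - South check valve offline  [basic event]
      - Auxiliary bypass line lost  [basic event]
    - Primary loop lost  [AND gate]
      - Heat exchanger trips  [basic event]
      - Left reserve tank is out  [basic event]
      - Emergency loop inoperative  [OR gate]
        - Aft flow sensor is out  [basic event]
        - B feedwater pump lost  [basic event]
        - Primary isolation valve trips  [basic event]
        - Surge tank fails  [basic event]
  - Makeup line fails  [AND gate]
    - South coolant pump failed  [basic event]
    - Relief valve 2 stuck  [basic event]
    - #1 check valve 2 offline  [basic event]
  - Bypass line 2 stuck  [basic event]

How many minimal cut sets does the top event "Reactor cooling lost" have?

Secondary loop lost [OR]: union of children's cut sets → 3 cut set(s).
Emergency loop inoperative [OR]: union of children's cut sets → 4 cut set(s).
Primary loop lost [AND]: one cut set from each child combined → 1 × 1 × 4 = 4 cut set(s).
Heat-sink path down [AND]: one cut set from each child combined → 3 × 4 = 12 cut set(s).
Makeup line fails [AND]: one cut set from each child combined → 1 × 1 × 1 = 1 cut set(s).
Reactor cooling lost [OR]: union of children's cut sets → 14 cut set(s).

14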